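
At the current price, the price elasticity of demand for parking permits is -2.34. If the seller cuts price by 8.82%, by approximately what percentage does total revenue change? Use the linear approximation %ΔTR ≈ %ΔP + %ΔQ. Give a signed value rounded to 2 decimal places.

%ΔQ ≈ Ed × %ΔP = (-2.34) × (-8.82%) = +20.6388%
%ΔTR ≈ %ΔP + %ΔQ = (-8.82%) + (+20.6388%) = +11.8188%

+11.82%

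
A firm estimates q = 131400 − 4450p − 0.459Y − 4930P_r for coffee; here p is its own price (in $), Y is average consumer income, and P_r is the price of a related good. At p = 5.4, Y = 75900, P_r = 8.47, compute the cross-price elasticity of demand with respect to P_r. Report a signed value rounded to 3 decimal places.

-1.357

At the given values, q = 131400 − 4450(5.4) − 0.459(75900) − 4930(8.47) = 30774.8.
∂q/∂P_r = -4930.
E = (-4930) × (8.47/30774.8) = -1.35686…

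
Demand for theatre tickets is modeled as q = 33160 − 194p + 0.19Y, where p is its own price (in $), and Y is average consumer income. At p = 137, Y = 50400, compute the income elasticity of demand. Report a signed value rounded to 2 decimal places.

0.59

At the given values, q = 33160 − 194(137) + 0.19(50400) = 16158.
∂q/∂Y = 0.19.
E = (0.19) × (50400/16158) = 0.5926…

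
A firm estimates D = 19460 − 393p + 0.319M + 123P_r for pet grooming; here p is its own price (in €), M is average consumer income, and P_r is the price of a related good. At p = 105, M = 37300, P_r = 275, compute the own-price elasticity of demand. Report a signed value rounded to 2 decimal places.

At the given values, D = 19460 − 393(105) + 0.319(37300) + 123(275) = 23918.7.
∂D/∂p = −393.
E = (-393) × (105/23918.7) = -1.7252…

-1.73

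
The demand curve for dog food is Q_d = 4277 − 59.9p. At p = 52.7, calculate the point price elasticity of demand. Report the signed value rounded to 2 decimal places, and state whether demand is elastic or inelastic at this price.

-2.82; elastic

dQ_d/dp = −59.9. At p = 52.7, Q_d = 4277 − 59.9(52.7) = 1120.27.
Ed = (dQ_d/dp)·(p/Q_d) = −59.9 × (52.7/1120.27) = -2.8178…
|Ed| = 2.82 > 1, so demand is elastic.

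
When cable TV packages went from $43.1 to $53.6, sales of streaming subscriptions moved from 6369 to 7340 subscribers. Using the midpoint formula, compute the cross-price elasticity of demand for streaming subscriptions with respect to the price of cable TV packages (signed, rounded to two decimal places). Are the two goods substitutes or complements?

0.65; substitutes

%ΔQ_{streaming subscriptions} = (7340 − 6369)/avg = 971/6854.5 = 0.141658…
%ΔP_{cable TV packages} = (53.6 − 43.1)/avg = 10.5/48.35 = 0.217166…
E_cross = (971/6854.5) / (10.5/48.35) = 0.6523…
E_cross > 0 ⇒ the goods are substitutes.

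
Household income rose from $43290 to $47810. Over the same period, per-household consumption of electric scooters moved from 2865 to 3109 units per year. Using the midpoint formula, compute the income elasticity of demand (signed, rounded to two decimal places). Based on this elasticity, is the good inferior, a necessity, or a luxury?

0.82; necessity

%ΔQ = (3109 − 2865)/[( 2865 + 3109)/2] = 244/2987 = 0.081687…
%ΔIncome = (47810 − 43290)/[( 43290 + 47810)/2] = 4520/45550 = 0.099231…
E_income = (244/2987) / (4520/45550) = 0.8231…
0 < E_income < 1 ⇒ normal good, necessity.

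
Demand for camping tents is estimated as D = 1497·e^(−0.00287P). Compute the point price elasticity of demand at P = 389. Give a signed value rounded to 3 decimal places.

dD/dP = −0.00287·D = -1.40684. At P = 389, D = 490.188.
Ed = (dD/dP)·(P/D) = (-1.40684) × (389/490.188) = -1.11643

-1.116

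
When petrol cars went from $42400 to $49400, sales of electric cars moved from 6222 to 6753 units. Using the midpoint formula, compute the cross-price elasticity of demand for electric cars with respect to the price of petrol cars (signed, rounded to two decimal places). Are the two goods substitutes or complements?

0.54; substitutes

%ΔQ_{electric cars} = (6753 − 6222)/avg = 531/6487.5 = 0.081849…
%ΔP_{petrol cars} = (49400 − 42400)/avg = 7000/45900 = 0.152505…
E_cross = (531/6487.5) / (7000/45900) = 0.5367…
E_cross > 0 ⇒ the goods are substitutes.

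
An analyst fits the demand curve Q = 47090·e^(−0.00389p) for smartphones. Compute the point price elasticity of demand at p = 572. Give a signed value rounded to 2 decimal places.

dQ/dp = −0.00389·Q = -19.7942. At p = 572, Q = 5088.49.
Ed = (dQ/dp)·(p/Q) = (-19.7942) × (572/5088.49) = -2.2250…

-2.23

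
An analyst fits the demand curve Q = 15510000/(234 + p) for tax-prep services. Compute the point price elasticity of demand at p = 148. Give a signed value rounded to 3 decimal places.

-0.387

dQ/dp = −15510000/(234 + p)² = -106.288. At p = 148, Q = 40602.1.
Ed = (dQ/dp)·(p/Q) = (-106.288) × (148/40602.1) = -0.38743…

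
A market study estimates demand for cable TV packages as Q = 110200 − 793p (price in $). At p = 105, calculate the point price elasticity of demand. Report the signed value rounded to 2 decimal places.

dQ/dp = −793. At p = 105, Q = 110200 − 793(105) = 26935.
Ed = (dQ/dp)·(p/Q) = −793 × (105/26935) = -3.0913…

-3.09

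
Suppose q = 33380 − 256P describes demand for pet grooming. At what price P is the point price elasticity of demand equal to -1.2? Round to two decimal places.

Ed = −256P/(33380 − 256P). Set this equal to -1.2:
256P = 1.2·(33380 − 256P) ⇒ 256P(1 + 1.2) = 1.2·33380
P = 1.2·33380 / (256·2.2) = 71.1221…

71.12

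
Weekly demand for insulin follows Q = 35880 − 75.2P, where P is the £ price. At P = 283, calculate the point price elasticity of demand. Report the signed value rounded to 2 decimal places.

-1.46

dQ/dP = −75.2. At P = 283, Q = 35880 − 75.2(283) = 14598.4.
Ed = (dQ/dP)·(P/Q) = −75.2 × (283/14598.4) = -1.4578…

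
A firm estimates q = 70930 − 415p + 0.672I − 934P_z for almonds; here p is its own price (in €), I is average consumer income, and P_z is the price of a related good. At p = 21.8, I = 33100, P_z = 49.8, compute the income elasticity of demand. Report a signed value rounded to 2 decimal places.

0.59

At the given values, q = 70930 − 415(21.8) + 0.672(33100) − 934(49.8) = 37613.
∂q/∂I = 0.672.
E = (0.672) × (33100/37613) = 0.5913…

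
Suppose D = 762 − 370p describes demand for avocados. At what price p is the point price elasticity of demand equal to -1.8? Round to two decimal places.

1.32

Ed = −370p/(762 − 370p). Set this equal to -1.8:
370p = 1.8·(762 − 370p) ⇒ 370p(1 + 1.8) = 1.8·762
p = 1.8·762 / (370·2.8) = 1.3239…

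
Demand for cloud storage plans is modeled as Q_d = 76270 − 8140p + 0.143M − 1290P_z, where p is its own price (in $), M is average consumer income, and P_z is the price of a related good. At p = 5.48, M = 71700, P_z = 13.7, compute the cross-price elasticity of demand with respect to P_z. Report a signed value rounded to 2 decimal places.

-0.73

At the given values, Q_d = 76270 − 8140(5.48) + 0.143(71700) − 1290(13.7) = 24242.9.
∂Q_d/∂P_z = -1290.
E = (-1290) × (13.7/24242.9) = -0.7289…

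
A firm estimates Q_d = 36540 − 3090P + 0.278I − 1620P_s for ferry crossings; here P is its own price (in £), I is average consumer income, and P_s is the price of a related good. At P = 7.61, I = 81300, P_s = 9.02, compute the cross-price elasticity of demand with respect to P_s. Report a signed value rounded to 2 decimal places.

-0.70

At the given values, Q_d = 36540 − 3090(7.61) + 0.278(81300) − 1620(9.02) = 21014.1.
∂Q_d/∂P_s = -1620.
E = (-1620) × (9.02/21014.1) = -0.6953…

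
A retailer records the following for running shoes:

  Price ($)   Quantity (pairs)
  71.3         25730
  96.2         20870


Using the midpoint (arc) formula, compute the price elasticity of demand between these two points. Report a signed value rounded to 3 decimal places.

-0.702

%ΔQ = (20870 − 25730) / [(25730 + 20870)/2] = -4860/23300 = -0.208583…
%ΔP = (96.2 − 71.3) / [(71.3 + 96.2)/2] = 24.9/83.75 = 0.297313…
Arc Ed = %ΔQ / %ΔP = (-4860/23300) / (24.9/83.75) = -0.70156…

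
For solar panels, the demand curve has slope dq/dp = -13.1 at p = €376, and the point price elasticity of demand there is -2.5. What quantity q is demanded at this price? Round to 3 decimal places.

1970.240

Ed = (dq/dp)·(p/q) ⇒ q = (dq/dp)·p/Ed = (-13.1)·376/(-2.5) = 1970.24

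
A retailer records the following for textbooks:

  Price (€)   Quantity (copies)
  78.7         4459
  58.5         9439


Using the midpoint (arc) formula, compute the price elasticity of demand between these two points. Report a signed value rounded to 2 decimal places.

-2.43

%ΔQ = (9439 − 4459) / [(4459 + 9439)/2] = 4980/6949 = 0.716649…
%ΔP = (58.5 − 78.7) / [(78.7 + 58.5)/2] = -20.2/68.6 = -0.294460…
Arc Ed = %ΔQ / %ΔP = (4980/6949) / (-20.2/68.6) = -2.4337…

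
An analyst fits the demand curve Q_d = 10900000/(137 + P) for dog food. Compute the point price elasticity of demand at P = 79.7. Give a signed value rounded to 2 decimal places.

-0.37

dQ_d/dP = −10900000/(137 + P)² = -232.118. At P = 79.7, Q_d = 50300.
Ed = (dQ_d/dP)·(P/Q_d) = (-232.118) × (79.7/50300) = -0.3677…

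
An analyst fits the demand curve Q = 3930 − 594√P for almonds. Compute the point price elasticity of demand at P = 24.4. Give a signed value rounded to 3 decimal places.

-1.473

dQ/dP = −594/(2√P) = -60.1259. At P = 24.4, Q = 995.856.
Ed = (dQ/dP)·(P/Q) = (-60.1259) × (24.4/995.856) = -1.47317…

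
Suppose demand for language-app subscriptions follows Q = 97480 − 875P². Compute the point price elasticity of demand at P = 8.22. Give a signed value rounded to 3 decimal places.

dQ/dP = −2·875·P = -14385. At P = 8.22, Q = 38357.65.
Ed = (dQ/dP)·(P/Q) = (-14385) × (8.22/38357.65) = -3.08268…

-3.083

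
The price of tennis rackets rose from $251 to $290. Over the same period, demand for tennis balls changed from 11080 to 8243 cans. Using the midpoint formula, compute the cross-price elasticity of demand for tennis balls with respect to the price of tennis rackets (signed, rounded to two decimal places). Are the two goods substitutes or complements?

-2.04; complements

%ΔQ_{tennis balls} = (8243 − 11080)/avg = -2837/9661.5 = -0.293639…
%ΔP_{tennis rackets} = (290 − 251)/avg = 39/270.5 = 0.144177…
E_cross = (-2837/9661.5) / (39/270.5) = -2.0366…
E_cross < 0 ⇒ the goods are complements.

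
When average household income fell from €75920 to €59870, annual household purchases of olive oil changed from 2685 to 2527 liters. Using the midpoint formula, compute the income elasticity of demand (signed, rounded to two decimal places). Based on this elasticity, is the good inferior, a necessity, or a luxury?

%ΔQ = (2527 − 2685)/[( 2685 + 2527)/2] = -158/2606 = -0.060629…
%ΔIncome = (59870 − 75920)/[( 75920 + 59870)/2] = -16050/67895 = -0.236394…
E_income = (-158/2606) / (-16050/67895) = 0.2564…
0 < E_income < 1 ⇒ normal good, necessity.

0.26; necessity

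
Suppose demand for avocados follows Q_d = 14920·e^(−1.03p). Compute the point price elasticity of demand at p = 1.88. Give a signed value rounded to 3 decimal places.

dQ_d/dp = −1.03·Q_d = -2216.35. At p = 1.88, Q_d = 2151.8.
Ed = (dQ_d/dp)·(p/Q_d) = (-2216.35) × (1.88/2151.8) = -1.9364

-1.936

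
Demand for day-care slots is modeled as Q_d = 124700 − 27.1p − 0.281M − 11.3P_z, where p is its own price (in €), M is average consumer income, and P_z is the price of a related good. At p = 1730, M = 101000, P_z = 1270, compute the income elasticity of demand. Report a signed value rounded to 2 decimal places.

At the given values, Q_d = 124700 − 27.1(1730) − 0.281(101000) − 11.3(1270) = 35085.
∂Q_d/∂M = -0.281.
E = (-0.281) × (101000/35085) = -0.8089…

-0.81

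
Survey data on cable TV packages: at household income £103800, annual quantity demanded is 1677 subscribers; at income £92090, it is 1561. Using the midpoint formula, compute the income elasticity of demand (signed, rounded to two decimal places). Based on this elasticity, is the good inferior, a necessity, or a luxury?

0.60; necessity

%ΔQ = (1561 − 1677)/[( 1677 + 1561)/2] = -116/1619 = -0.071649…
%ΔIncome = (92090 − 103800)/[( 103800 + 92090)/2] = -11710/97945 = -0.119556…
E_income = (-116/1619) / (-11710/97945) = 0.5992…
0 < E_income < 1 ⇒ normal good, necessity.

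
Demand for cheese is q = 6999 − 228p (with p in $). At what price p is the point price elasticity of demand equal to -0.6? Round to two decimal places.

11.51

Ed = −228p/(6999 − 228p). Set this equal to -0.6:
228p = 0.6·(6999 − 228p) ⇒ 228p(1 + 0.6) = 0.6·6999
p = 0.6·6999 / (228·1.6) = 11.5115…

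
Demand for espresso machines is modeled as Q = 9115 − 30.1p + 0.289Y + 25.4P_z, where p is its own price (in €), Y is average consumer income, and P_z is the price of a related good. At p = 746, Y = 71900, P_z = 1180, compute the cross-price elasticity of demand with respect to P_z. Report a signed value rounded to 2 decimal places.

At the given values, Q = 9115 − 30.1(746) + 0.289(71900) + 25.4(1180) = 37411.5.
∂Q/∂P_z = 25.4.
E = (25.4) × (1180/37411.5) = 0.8011…

0.80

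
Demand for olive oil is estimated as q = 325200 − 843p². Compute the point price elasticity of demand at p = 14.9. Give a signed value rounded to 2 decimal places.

dq/dp = −2·843·p = -25121.4. At p = 14.9, q = 138045.57.
Ed = (dq/dp)·(p/q) = (-25121.4) × (14.9/138045.57) = -2.7114…

-2.71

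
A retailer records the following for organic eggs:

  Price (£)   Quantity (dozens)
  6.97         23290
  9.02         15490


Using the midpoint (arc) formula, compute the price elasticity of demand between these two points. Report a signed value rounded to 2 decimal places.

-1.57

%ΔQ = (15490 − 23290) / [(23290 + 15490)/2] = -7800/19390 = -0.402269…
%ΔP = (9.02 − 6.97) / [(6.97 + 9.02)/2] = 2.05/7.995 = 0.256410…
Arc Ed = %ΔQ / %ΔP = (-7800/19390) / (2.05/7.995) = -1.5688…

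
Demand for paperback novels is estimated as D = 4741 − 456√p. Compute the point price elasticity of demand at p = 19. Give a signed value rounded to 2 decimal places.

-0.36

dD/dp = −456/(2√p) = -52.3068. At p = 19, D = 2753.34.
Ed = (dD/dp)·(p/D) = (-52.3068) × (19/2753.34) = -0.3609…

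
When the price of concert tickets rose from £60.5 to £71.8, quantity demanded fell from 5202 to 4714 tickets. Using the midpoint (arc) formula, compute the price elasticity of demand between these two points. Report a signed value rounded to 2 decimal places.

%ΔQ = (4714 − 5202) / [(5202 + 4714)/2] = -488/4958 = -0.098426…
%ΔP = (71.8 − 60.5) / [(60.5 + 71.8)/2] = 11.3/66.15 = 0.170823…
Arc Ed = %ΔQ / %ΔP = (-488/4958) / (11.3/66.15) = -0.5761…

-0.58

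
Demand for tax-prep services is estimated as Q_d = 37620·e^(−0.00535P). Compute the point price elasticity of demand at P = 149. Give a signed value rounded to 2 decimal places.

-0.80

dQ_d/dP = −0.00535·Q_d = -90.6932. At P = 149, Q_d = 16952.
Ed = (dQ_d/dP)·(P/Q_d) = (-90.6932) × (149/16952) = -0.7971…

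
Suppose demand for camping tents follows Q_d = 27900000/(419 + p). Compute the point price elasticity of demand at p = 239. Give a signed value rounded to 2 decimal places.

-0.36

dQ_d/dp = −27900000/(419 + p)² = -64.4395. At p = 239, Q_d = 42401.2.
Ed = (dQ_d/dp)·(p/Q_d) = (-64.4395) × (239/42401.2) = -0.3632…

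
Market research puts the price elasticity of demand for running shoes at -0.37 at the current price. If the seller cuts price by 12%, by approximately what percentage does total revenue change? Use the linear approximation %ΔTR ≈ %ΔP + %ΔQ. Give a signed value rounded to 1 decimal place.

-7.6%

%ΔQ ≈ Ed × %ΔP = (-0.37) × (-12%) = +4.4400%
%ΔTR ≈ %ΔP + %ΔQ = (-12%) + (+4.4400%) = -7.5600%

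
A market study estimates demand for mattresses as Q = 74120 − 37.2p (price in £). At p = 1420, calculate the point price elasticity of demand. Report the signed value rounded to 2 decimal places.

dQ/dp = −37.2. At p = 1420, Q = 74120 − 37.2(1420) = 21296.
Ed = (dQ/dp)·(p/Q) = −37.2 × (1420/21296) = -2.4804…

-2.48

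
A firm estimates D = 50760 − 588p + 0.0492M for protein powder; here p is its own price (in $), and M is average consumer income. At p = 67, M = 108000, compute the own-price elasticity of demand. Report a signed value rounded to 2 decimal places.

At the given values, D = 50760 − 588(67) + 0.0492(108000) = 16677.6.
∂D/∂p = −588.
E = (-588) × (67/16677.6) = -2.3622…

-2.36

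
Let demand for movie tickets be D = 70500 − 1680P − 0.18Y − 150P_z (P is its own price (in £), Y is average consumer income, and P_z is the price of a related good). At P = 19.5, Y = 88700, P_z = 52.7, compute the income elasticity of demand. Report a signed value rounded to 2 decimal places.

-1.15

At the given values, D = 70500 − 1680(19.5) − 0.18(88700) − 150(52.7) = 13869.
∂D/∂Y = -0.18.
E = (-0.18) × (88700/13869) = -1.1512…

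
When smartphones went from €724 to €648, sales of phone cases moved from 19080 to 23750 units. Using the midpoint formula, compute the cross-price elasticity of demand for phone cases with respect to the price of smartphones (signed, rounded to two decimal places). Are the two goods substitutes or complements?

-1.97; complements

%ΔQ_{phone cases} = (23750 − 19080)/avg = 4670/21415 = 0.218071…
%ΔP_{smartphones} = (648 − 724)/avg = -76/686 = -0.110787…
E_cross = (4670/21415) / (-76/686) = -1.9683…
E_cross < 0 ⇒ the goods are complements.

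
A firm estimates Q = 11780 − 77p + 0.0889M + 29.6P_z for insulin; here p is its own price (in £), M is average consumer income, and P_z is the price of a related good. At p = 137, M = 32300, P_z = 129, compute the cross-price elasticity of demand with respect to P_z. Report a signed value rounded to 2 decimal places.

0.48

At the given values, Q = 11780 − 77(137) + 0.0889(32300) + 29.6(129) = 7920.87.
∂Q/∂P_z = 29.6.
E = (29.6) × (129/7920.87) = 0.4820…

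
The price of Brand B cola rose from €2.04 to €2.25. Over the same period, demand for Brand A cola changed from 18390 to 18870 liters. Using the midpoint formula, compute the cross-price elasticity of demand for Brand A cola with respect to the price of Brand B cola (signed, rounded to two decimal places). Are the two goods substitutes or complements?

0.26; substitutes

%ΔQ_{Brand A cola} = (18870 − 18390)/avg = 480/18630 = 0.025764…
%ΔP_{Brand B cola} = (2.25 − 2.04)/avg = 0.21/2.145 = 0.097902…
E_cross = (480/18630) / (0.21/2.145) = 0.2631…
E_cross > 0 ⇒ the goods are substitutes.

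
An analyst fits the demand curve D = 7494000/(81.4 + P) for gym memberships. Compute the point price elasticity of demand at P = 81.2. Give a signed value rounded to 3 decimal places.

-0.499

dD/dP = −7494000/(81.4 + P)² = -283.447. At P = 81.2, D = 46088.6.
Ed = (dD/dP)·(P/D) = (-283.447) × (81.2/46088.6) = -0.49938…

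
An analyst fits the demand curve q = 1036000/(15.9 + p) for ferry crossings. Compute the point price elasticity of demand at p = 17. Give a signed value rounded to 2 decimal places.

dq/dp = −1036000/(15.9 + p)² = -957.123. At p = 17, q = 31489.4.
Ed = (dq/dp)·(p/q) = (-957.123) × (17/31489.4) = -0.5167…

-0.52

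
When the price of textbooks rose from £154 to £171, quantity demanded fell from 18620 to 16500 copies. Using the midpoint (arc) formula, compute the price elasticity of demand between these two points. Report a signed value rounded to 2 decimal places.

%ΔQ = (16500 − 18620) / [(18620 + 16500)/2] = -2120/17560 = -0.120728…
%ΔP = (171 − 154) / [(154 + 171)/2] = 17/162.5 = 0.104615…
Arc Ed = %ΔQ / %ΔP = (-2120/17560) / (17/162.5) = -1.1540…

-1.15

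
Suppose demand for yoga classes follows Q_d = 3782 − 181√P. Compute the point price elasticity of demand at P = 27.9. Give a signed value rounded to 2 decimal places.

dQ_d/dP = −181/(2√P) = -17.1335. At P = 27.9, Q_d = 2825.95.
Ed = (dQ_d/dP)·(P/Q_d) = (-17.1335) × (27.9/2825.95) = -0.1691…

-0.17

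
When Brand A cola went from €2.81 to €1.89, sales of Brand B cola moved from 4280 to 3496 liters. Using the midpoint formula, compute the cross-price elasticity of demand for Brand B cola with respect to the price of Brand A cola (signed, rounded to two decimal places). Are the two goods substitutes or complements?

%ΔQ_{Brand B cola} = (3496 − 4280)/avg = -784/3888 = -0.201646…
%ΔP_{Brand A cola} = (1.89 − 2.81)/avg = -0.92/2.35 = -0.391489…
E_cross = (-784/3888) / (-0.92/2.35) = 0.5150…
E_cross > 0 ⇒ the goods are substitutes.

0.52; substitutes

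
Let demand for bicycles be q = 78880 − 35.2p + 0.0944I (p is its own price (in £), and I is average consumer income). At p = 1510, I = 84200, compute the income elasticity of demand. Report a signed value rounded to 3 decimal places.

0.236

At the given values, q = 78880 − 35.2(1510) + 0.0944(84200) = 33676.48.
∂q/∂I = 0.0944.
E = (0.0944) × (84200/33676.48) = 0.23602…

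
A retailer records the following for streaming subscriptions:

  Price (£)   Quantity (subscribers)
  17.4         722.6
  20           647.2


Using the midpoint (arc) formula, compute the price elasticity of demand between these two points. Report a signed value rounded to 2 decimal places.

-0.79

%ΔQ = (647.2 − 722.6) / [(722.6 + 647.2)/2] = -75.4/684.9 = -0.110089…
%ΔP = (20 − 17.4) / [(17.4 + 20)/2] = 2.6/18.7 = 0.139037…
Arc Ed = %ΔQ / %ΔP = (-75.4/684.9) / (2.6/18.7) = -0.7917…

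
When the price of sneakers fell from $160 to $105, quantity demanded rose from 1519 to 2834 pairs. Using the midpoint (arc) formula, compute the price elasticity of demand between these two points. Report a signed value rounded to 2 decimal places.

-1.46

%ΔQ = (2834 − 1519) / [(1519 + 2834)/2] = 1315/2176.5 = 0.604181…
%ΔP = (105 − 160) / [(160 + 105)/2] = -55/132.5 = -0.415094…
Arc Ed = %ΔQ / %ΔP = (1315/2176.5) / (-55/132.5) = -1.4555…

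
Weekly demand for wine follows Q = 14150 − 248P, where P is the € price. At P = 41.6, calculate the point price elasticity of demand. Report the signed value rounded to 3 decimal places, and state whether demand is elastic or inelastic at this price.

-2.691; elastic

dQ/dP = −248. At P = 41.6, Q = 14150 − 248(41.6) = 3833.2.
Ed = (dQ/dP)·(P/Q) = −248 × (41.6/3833.2) = -2.69143…
|Ed| = 2.691 > 1, so demand is elastic.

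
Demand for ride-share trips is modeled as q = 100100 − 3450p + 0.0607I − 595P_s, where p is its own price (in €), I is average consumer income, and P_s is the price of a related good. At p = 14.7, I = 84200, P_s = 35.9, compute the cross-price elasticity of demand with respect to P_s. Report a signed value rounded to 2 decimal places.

-0.64

At the given values, q = 100100 − 3450(14.7) + 0.0607(84200) − 595(35.9) = 33135.44.
∂q/∂P_s = -595.
E = (-595) × (35.9/33135.44) = -0.6446…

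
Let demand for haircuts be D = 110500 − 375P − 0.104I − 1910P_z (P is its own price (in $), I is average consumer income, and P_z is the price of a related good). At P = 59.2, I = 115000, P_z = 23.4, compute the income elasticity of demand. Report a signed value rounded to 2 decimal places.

-0.38

At the given values, D = 110500 − 375(59.2) − 0.104(115000) − 1910(23.4) = 31646.
∂D/∂I = -0.104.
E = (-0.104) × (115000/31646) = -0.3779…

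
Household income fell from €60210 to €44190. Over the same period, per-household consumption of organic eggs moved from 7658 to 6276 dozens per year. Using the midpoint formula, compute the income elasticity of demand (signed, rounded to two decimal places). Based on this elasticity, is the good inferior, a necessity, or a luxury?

%ΔQ = (6276 − 7658)/[( 7658 + 6276)/2] = -1382/6967 = -0.198363…
%ΔIncome = (44190 − 60210)/[( 60210 + 44190)/2] = -16020/52200 = -0.306896…
E_income = (-1382/6967) / (-16020/52200) = 0.6463…
0 < E_income < 1 ⇒ normal good, necessity.

0.65; necessity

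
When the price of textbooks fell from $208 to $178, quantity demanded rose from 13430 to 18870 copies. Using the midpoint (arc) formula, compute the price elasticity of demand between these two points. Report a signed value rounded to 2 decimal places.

-2.17

%ΔQ = (18870 − 13430) / [(13430 + 18870)/2] = 5440/16150 = 0.336842…
%ΔP = (178 − 208) / [(208 + 178)/2] = -30/193 = -0.155440…
Arc Ed = %ΔQ / %ΔP = (5440/16150) / (-30/193) = -2.1670…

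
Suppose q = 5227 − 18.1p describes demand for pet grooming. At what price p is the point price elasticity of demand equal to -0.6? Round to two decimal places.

Ed = −18.1p/(5227 − 18.1p). Set this equal to -0.6:
18.1p = 0.6·(5227 − 18.1p) ⇒ 18.1p(1 + 0.6) = 0.6·5227
p = 0.6·5227 / (18.1·1.6) = 108.2941…

108.29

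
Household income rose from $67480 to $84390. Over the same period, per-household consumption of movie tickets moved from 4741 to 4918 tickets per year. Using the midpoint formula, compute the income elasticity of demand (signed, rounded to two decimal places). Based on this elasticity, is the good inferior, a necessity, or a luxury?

0.16; necessity

%ΔQ = (4918 − 4741)/[( 4741 + 4918)/2] = 177/4829.5 = 0.036649…
%ΔIncome = (84390 − 67480)/[( 67480 + 84390)/2] = 16910/75935 = 0.222690…
E_income = (177/4829.5) / (16910/75935) = 0.1645…
0 < E_income < 1 ⇒ normal good, necessity.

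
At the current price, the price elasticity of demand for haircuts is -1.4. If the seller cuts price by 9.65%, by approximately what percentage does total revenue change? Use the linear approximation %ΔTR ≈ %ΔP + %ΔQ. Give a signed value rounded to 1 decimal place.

+3.9%

%ΔQ ≈ Ed × %ΔP = (-1.4) × (-9.65%) = +13.5100%
%ΔTR ≈ %ΔP + %ΔQ = (-9.65%) + (+13.5100%) = +3.8600%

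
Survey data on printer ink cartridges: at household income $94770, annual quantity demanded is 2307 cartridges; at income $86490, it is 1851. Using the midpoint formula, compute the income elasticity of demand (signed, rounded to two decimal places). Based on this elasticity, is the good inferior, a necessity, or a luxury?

2.40; luxury

%ΔQ = (1851 − 2307)/[( 2307 + 1851)/2] = -456/2079 = -0.219336…
%ΔIncome = (86490 − 94770)/[( 94770 + 86490)/2] = -8280/90630 = -0.091360…
E_income = (-456/2079) / (-8280/90630) = 2.4007…
E_income > 1 ⇒ normal good, luxury.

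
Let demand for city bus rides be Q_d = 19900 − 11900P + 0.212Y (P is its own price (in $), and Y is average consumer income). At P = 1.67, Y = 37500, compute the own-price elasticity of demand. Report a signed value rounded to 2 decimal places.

-2.49

At the given values, Q_d = 19900 − 11900(1.67) + 0.212(37500) = 7977.
∂Q_d/∂P = −11900.
E = (-11900) × (1.67/7977) = -2.4912…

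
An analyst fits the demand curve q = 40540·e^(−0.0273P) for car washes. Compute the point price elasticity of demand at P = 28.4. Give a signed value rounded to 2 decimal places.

dq/dP = −0.0273·q = -509.717. At P = 28.4, q = 18671.
Ed = (dq/dP)·(P/q) = (-509.717) × (28.4/18671) = -0.7753…

-0.78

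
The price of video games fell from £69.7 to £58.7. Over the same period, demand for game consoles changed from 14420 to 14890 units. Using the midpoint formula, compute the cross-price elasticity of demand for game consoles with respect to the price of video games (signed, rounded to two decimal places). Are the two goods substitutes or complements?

%ΔQ_{game consoles} = (14890 − 14420)/avg = 470/14655 = 0.032070…
%ΔP_{video games} = (58.7 − 69.7)/avg = -11/64.2 = -0.171339…
E_cross = (470/14655) / (-11/64.2) = -0.1871…
E_cross < 0 ⇒ the goods are complements.

-0.19; complements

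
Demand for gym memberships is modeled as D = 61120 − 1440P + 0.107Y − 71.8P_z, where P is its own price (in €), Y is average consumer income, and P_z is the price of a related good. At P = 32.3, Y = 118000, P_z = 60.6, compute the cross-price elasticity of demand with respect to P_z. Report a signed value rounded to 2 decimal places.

-0.19

At the given values, D = 61120 − 1440(32.3) + 0.107(118000) − 71.8(60.6) = 22882.92.
∂D/∂P_z = -71.8.
E = (-71.8) × (60.6/22882.92) = -0.1901…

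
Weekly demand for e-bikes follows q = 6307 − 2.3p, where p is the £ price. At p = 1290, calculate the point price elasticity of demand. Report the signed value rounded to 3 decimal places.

-0.888

dq/dp = −2.3. At p = 1290, q = 6307 − 2.3(1290) = 3340.
Ed = (dq/dp)·(p/q) = −2.3 × (1290/3340) = -0.88832…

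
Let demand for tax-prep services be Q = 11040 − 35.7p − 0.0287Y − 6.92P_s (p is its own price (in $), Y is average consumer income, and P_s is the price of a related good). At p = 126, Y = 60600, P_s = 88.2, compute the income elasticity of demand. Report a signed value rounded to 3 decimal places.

At the given values, Q = 11040 − 35.7(126) − 0.0287(60600) − 6.92(88.2) = 4192.236.
∂Q/∂Y = -0.0287.
E = (-0.0287) × (60600/4192.236) = -0.41486…

-0.415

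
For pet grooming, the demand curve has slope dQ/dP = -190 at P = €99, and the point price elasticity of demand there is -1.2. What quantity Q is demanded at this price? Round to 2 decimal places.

15675.00

Ed = (dQ/dP)·(P/Q) ⇒ Q = (dQ/dP)·P/Ed = (-190)·99/(-1.2) = 15675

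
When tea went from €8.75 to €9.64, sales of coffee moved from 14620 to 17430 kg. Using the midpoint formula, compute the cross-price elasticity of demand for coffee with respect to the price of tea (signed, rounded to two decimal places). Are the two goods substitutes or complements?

1.81; substitutes

%ΔQ_{coffee} = (17430 − 14620)/avg = 2810/16025 = 0.175351…
%ΔP_{tea} = (9.64 − 8.75)/avg = 0.89/9.195 = 0.096791…
E_cross = (2810/16025) / (0.89/9.195) = 1.8116…
E_cross > 0 ⇒ the goods are substitutes.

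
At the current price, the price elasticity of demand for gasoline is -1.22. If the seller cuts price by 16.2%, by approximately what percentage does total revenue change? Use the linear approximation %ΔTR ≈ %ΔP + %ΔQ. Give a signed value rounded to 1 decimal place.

%ΔQ ≈ Ed × %ΔP = (-1.22) × (-16.2%) = +19.7640%
%ΔTR ≈ %ΔP + %ΔQ = (-16.2%) + (+19.7640%) = +3.5640%

+3.6%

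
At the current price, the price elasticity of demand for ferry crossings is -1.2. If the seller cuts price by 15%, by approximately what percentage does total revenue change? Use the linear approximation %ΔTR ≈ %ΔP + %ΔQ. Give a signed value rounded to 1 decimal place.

%ΔQ ≈ Ed × %ΔP = (-1.2) × (-15%) = +18.0000%
%ΔTR ≈ %ΔP + %ΔQ = (-15%) + (+18.0000%) = +3.0000%

+3.0%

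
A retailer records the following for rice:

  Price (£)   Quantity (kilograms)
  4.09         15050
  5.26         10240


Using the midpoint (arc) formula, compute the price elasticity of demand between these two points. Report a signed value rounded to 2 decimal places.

-1.52

%ΔQ = (10240 − 15050) / [(15050 + 10240)/2] = -4810/12645 = -0.380387…
%ΔP = (5.26 − 4.09) / [(4.09 + 5.26)/2] = 1.17/4.675 = 0.250267…
Arc Ed = %ΔQ / %ΔP = (-4810/12645) / (1.17/4.675) = -1.5199…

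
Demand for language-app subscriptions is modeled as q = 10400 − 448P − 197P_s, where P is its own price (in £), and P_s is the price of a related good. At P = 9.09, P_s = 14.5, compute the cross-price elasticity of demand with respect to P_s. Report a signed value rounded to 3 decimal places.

-0.823

At the given values, q = 10400 − 448(9.09) − 197(14.5) = 3471.18.
∂q/∂P_s = -197.
E = (-197) × (14.5/3471.18) = -0.82291…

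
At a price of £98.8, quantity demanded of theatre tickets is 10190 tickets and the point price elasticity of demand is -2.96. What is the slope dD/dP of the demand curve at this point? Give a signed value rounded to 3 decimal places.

Ed = (dD/dP)·(P/D) ⇒ dD/dP = Ed·D/P = (-2.96)·10190/98.8 = -305.28744…

-305.287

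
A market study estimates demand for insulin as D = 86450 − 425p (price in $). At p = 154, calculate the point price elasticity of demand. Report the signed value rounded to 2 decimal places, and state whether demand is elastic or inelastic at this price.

-3.12; elastic

dD/dp = −425. At p = 154, D = 86450 − 425(154) = 21000.
Ed = (dD/dp)·(p/D) = −425 × (154/21000) = -3.1166…
|Ed| = 3.12 > 1, so demand is elastic.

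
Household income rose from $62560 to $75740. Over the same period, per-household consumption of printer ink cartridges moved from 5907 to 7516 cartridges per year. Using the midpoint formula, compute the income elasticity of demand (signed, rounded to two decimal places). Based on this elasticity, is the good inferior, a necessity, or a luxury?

1.26; luxury

%ΔQ = (7516 − 5907)/[( 5907 + 7516)/2] = 1609/6711.5 = 0.239737…
%ΔIncome = (75740 − 62560)/[( 62560 + 75740)/2] = 13180/69150 = 0.190600…
E_income = (1609/6711.5) / (13180/69150) = 1.2578…
E_income > 1 ⇒ normal good, luxury.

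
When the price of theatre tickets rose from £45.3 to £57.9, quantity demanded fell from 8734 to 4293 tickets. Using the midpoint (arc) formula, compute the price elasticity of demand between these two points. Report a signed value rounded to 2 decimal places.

%ΔQ = (4293 − 8734) / [(8734 + 4293)/2] = -4441/6513.5 = -0.681814…
%ΔP = (57.9 − 45.3) / [(45.3 + 57.9)/2] = 12.6/51.6 = 0.244186…
Arc Ed = %ΔQ / %ΔP = (-4441/6513.5) / (12.6/51.6) = -2.7921…

-2.79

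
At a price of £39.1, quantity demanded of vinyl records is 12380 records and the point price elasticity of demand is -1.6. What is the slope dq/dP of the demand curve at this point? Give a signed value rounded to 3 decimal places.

-506.598

Ed = (dq/dP)·(P/q) ⇒ dq/dP = Ed·q/P = (-1.6)·12380/39.1 = -506.59846…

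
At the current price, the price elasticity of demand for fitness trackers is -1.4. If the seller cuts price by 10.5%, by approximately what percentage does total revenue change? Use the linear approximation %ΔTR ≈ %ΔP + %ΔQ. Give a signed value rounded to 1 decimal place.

+4.2%

%ΔQ ≈ Ed × %ΔP = (-1.4) × (-10.5%) = +14.7000%
%ΔTR ≈ %ΔP + %ΔQ = (-10.5%) + (+14.7000%) = +4.2000%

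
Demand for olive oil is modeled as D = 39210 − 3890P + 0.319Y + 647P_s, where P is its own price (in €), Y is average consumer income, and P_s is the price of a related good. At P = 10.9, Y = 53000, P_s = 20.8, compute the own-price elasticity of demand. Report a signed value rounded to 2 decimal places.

At the given values, D = 39210 − 3890(10.9) + 0.319(53000) + 647(20.8) = 27173.6.
∂D/∂P = −3890.
E = (-3890) × (10.9/27173.6) = -1.5603…

-1.56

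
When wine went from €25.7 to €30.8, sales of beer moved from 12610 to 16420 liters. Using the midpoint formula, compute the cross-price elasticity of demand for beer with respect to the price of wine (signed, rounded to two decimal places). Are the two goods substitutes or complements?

1.45; substitutes

%ΔQ_{beer} = (16420 − 12610)/avg = 3810/14515 = 0.262487…
%ΔP_{wine} = (30.8 − 25.7)/avg = 5.1/28.25 = 0.180530…
E_cross = (3810/14515) / (5.1/28.25) = 1.4539…
E_cross > 0 ⇒ the goods are substitutes.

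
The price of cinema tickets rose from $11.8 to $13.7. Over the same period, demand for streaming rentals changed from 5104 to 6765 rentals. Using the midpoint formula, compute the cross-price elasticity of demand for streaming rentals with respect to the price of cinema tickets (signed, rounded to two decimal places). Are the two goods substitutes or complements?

%ΔQ_{streaming rentals} = (6765 − 5104)/avg = 1661/5934.5 = 0.279888…
%ΔP_{cinema tickets} = (13.7 − 11.8)/avg = 1.9/12.75 = 0.149019…
E_cross = (1661/5934.5) / (1.9/12.75) = 1.8782…
E_cross > 0 ⇒ the goods are substitutes.

1.88; substitutes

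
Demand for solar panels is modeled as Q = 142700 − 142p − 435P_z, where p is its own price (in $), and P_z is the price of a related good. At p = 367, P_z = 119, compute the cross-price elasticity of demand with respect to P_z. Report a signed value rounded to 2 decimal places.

At the given values, Q = 142700 − 142(367) − 435(119) = 38821.
∂Q/∂P_z = -435.
E = (-435) × (119/38821) = -1.3334…

-1.33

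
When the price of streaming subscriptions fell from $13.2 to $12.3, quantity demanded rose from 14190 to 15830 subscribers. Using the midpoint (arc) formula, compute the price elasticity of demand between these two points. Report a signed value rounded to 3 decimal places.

-1.548

%ΔQ = (15830 − 14190) / [(14190 + 15830)/2] = 1640/15010 = 0.109260…
%ΔP = (12.3 − 13.2) / [(13.2 + 12.3)/2] = -0.9/12.75 = -0.070588…
Arc Ed = %ΔQ / %ΔP = (1640/15010) / (-0.9/12.75) = -1.54785…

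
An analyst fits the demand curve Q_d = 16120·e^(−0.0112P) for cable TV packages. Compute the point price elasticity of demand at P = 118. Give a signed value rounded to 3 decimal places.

dQ_d/dP = −0.0112·Q_d = -48.1526. At P = 118, Q_d = 4299.34.
Ed = (dQ_d/dP)·(P/Q_d) = (-48.1526) × (118/4299.34) = -1.3216

-1.322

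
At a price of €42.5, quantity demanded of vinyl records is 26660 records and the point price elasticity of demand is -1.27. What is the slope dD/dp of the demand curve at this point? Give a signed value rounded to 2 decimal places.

-796.66

Ed = (dD/dp)·(p/D) ⇒ dD/dp = Ed·D/p = (-1.27)·26660/42.5 = -796.6635…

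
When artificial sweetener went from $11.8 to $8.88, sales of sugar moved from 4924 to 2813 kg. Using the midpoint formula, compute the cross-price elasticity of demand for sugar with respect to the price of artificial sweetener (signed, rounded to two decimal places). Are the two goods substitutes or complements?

1.93; substitutes

%ΔQ_{sugar} = (2813 − 4924)/avg = -2111/3868.5 = -0.545689…
%ΔP_{artificial sweetener} = (8.88 − 11.8)/avg = -2.92/10.34 = -0.282398…
E_cross = (-2111/3868.5) / (-2.92/10.34) = 1.9323…
E_cross > 0 ⇒ the goods are substitutes.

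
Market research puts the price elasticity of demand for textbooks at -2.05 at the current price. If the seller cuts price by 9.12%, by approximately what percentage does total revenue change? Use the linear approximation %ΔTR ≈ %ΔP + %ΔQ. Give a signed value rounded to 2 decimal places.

%ΔQ ≈ Ed × %ΔP = (-2.05) × (-9.12%) = +18.6960%
%ΔTR ≈ %ΔP + %ΔQ = (-9.12%) + (+18.6960%) = +9.5760%

+9.58%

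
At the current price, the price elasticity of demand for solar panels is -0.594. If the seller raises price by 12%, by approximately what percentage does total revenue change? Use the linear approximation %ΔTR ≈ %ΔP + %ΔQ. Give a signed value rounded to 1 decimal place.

%ΔQ ≈ Ed × %ΔP = (-0.594) × (+12%) = -7.1280%
%ΔTR ≈ %ΔP + %ΔQ = (+12%) + (-7.1280%) = +4.8720%

+4.9%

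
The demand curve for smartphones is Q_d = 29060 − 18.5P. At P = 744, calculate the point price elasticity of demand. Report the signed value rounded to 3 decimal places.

-0.900

dQ_d/dP = −18.5. At P = 744, Q_d = 29060 − 18.5(744) = 15296.
Ed = (dQ_d/dP)·(P/Q_d) = −18.5 × (744/15296) = -0.89984…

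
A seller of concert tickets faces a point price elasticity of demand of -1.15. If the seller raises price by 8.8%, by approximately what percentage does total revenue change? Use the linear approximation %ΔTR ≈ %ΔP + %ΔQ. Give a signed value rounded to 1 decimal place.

-1.3%

%ΔQ ≈ Ed × %ΔP = (-1.15) × (+8.8%) = -10.1200%
%ΔTR ≈ %ΔP + %ΔQ = (+8.8%) + (-10.1200%) = -1.3200%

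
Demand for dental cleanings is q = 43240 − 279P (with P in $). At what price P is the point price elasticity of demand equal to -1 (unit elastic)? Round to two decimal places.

77.49

Ed = −279P/(43240 − 279P). Set this equal to -1:
279P = 1·(43240 − 279P) ⇒ 279P(1 + 1) = 1·43240
P = 1·43240 / (279·2) = 77.4910…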